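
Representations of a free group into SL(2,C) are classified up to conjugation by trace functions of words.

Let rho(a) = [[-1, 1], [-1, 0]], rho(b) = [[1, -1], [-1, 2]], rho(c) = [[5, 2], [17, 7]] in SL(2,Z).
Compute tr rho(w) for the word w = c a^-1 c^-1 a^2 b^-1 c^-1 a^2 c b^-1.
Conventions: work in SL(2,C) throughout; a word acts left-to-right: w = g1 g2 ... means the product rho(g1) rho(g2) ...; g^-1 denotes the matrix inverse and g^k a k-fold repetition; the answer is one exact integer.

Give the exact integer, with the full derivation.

-102445

rho(c) = [[5, 2], [17, 7]]
... * rho(a^-1) = [[0, -1], [1, -1]]  ->  [[2, -7], [7, -24]]
... * rho(c^-1) = [[7, -2], [-17, 5]]  ->  [[133, -39], [457, -134]]
... * rho(a) = [[-1, 1], [-1, 0]]  ->  [[-94, 133], [-323, 457]]
... * rho(a) = [[-1, 1], [-1, 0]]  ->  [[-39, -94], [-134, -323]]
... * rho(b^-1) = [[2, 1], [1, 1]]  ->  [[-172, -133], [-591, -457]]
... * rho(c^-1) = [[7, -2], [-17, 5]]  ->  [[1057, -321], [3632, -1103]]
... * rho(a) = [[-1, 1], [-1, 0]]  ->  [[-736, 1057], [-2529, 3632]]
... * rho(a) = [[-1, 1], [-1, 0]]  ->  [[-321, -736], [-1103, -2529]]
... * rho(c) = [[5, 2], [17, 7]]  ->  [[-14117, -5794], [-48508, -19909]]
... * rho(b^-1) = [[2, 1], [1, 1]]  ->  [[-34028, -19911], [-116925, -68417]]
tr = -34028 + -68417 = -102445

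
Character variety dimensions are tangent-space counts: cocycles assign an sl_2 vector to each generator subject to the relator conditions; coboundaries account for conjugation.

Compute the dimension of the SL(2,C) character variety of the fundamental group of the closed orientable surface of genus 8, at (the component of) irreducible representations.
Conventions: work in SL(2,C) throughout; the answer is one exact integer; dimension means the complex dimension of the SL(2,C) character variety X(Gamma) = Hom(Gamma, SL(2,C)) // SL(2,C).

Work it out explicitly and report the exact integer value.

The genus-8 surface group: 2g = 16 generators, one relator prod [a_i, b_i].
A cocycle assigns one sl_2 vector per generator subject to the relator condition d_2(z) = 0: dim of the unconstrained space is 3*2g = 48.
At an irreducible rho, H^2 = coker(d_2) vanishes (Poincare duality: H^2 is dual to H^0 = invariants = 0), so d_2 is surjective onto sl_2 and dim Z^1 = 48 - 3 = 45.
dim B^1 = 3 (coboundaries, injective at irreducible rho).
dim X = dim H^1 = 45 - 3 = 42.

42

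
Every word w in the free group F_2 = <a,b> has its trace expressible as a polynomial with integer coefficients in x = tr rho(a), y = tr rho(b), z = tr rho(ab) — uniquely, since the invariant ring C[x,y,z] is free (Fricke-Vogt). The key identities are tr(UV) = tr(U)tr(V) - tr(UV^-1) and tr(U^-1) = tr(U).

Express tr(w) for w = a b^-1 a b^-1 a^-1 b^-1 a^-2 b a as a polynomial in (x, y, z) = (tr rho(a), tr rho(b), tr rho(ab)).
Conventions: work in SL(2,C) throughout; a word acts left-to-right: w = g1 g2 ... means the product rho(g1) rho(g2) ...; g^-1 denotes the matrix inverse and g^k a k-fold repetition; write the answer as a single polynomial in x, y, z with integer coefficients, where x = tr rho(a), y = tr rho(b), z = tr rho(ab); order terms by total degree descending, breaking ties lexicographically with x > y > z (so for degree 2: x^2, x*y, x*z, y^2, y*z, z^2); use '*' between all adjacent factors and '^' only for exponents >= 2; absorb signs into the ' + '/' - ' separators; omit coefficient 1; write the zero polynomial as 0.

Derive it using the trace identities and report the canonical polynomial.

-x^4*y^2*z^2 + x^5*y*z + x^3*y^3*z + 2*x^3*y*z^3 - x^4*z^2 - x^2*y^2*z^2 - x^2*z^4 - 4*x^3*y*z + 4*x^2*z^2 + x*y*z - x^2 - z^2 + 2

and trace(b a^2) = trace(a) trace(b a) - trace(b) = x*z - y
and trace(a^3 b) = trace(a) trace(b a^2) - trace(b a) = x^2*z - x*y - z
trace(a^2) = trace(a) trace(a) - trace(1) = x^2 - 2
and trace(a^3) = trace(a) trace(a^2) - trace(a) = x^3 - 3*x
trace(b a^3 b) = trace(b) trace(a^3 b) - trace(a^3) = x^2*y*z - x^3 - x*y^2 - y*z + 3*x
trace(b a b a) = trace(a b) trace(a b) - trace(1) = z^2 - 2
next, trace(b a b) = trace(b) trace(a b) - trace(a) = y*z - x
and trace(a b a b a) = trace(a) trace(b a b a) - trace(b a b) = x*z^2 - y*z - x
trace(b a^3 b a) = trace(a) trace(a b a b a) - trace(a b a b) = x^2*z^2 - x*y*z - x^2 - z^2 + 2
trace(b a^3 b a^-1) = trace(b a^3 b) trace(a) - trace(b a^3 b a) = x^3*y*z - x^4 - x^2*y^2 - x^2*z^2 + 4*x^2 + z^2 - 2
and trace(a^-2 b a^3 b) = trace(b a^3 b a^-1) trace(a) - trace(b a^3 b) = x^4*y*z - x^5 - x^3*y^2 - x^3*z^2 - x^2*y*z + 5*x^3 + x*y^2 + x*z^2 + y*z - 5*x
next, trace(a^-2 b a^3 b^-1) = trace(a^-2 b a^3) trace(b) - trace(a^-2 b a^3 b) = -x^4*y*z + x^5 + x^3*y^2 + x^3*z^2 + x^2*y*z - 5*x^3 - x*y^2 - x*z^2 + 5*x
trace(b^-1 a^-2 b a^3 b^-1) = trace(a^-2 b a^3 b^-1) trace(b) - trace(a^-2 b a^3) = -x^4*y^2*z + x^5*y + x^3*y^3 + x^3*y*z^2 + x^2*y^2*z - 5*x^3*y - x*y^3 - x*y*z^2 + 5*x*y - z
trace(b^2) = trace(b) trace(b) - trace(1) = y^2 - 2
and trace(a^2 b^2) = trace(a) trace(b^2 a) - trace(b^2) = x*y*z - x^2 - y^2 + 2
next, trace(b a^4 b) = trace(a) trace(a^2 b^2 a) - trace(a^2 b^2) = x^3*y*z - x^4 - x^2*y^2 - 2*x*y*z + 4*x^2 + y^2 - 2
trace(b a^4 b a) = trace(a) trace(a^2 b a b a) - trace(a^2 b a b) = x^3*z^2 - x^2*y*z - x^3 - 2*x*z^2 + y*z + 3*x
trace(a^-1 b a^4 b) = trace(b a^4 b) trace(a) - trace(b a^4 b a) = x^4*y*z - x^5 - x^3*y^2 - x^3*z^2 - x^2*y*z + 5*x^3 + x*y^2 + 2*x*z^2 - y*z - 5*x
trace(b a^4 b^-1 a^-1) = trace(a^-1 b a^4) trace(b) - trace(a^-1 b a^4 b) = -x^4*y*z + x^5 + x^3*y^2 + x^3*z^2 + 2*x^2*y*z - 5*x^3 - 2*x*y^2 - 2*x*z^2 + 5*x
trace(a^4) = trace(a) trace(a^3) - trace(a^2) = x^4 - 4*x^2 + 2
next, trace(a b^-1 a^-2 b a^3) = trace(b a^4 b^-1 a^-1) trace(a) - trace(b a^4 b^-1) = -x^5*y*z + x^6 + x^4*y^2 + x^4*z^2 + 2*x^3*y*z - 6*x^4 - 2*x^2*y^2 - 2*x^2*z^2 + 9*x^2 - 2
trace(b a b^2 a) = trace(b) trace(a b a b) - trace(a b a) = y*z^2 - x*z - y
trace(b a b^2) = trace(b) trace(b a b) - trace(b a) = y^2*z - x*y - z
trace(a b a b^2 a) = trace(a) trace(b a b^2 a) - trace(b a b^2) = x*y*z^2 - x^2*z - y^2*z + z
next, trace(b a^3 b a b) = trace(a) trace(a b a b^2 a) - trace(a b a b^2) = x^2*y*z^2 - x^3*z - x*y^2*z - y*z^2 + 2*x*z + y
trace(b a b a b a) = trace(a b) trace(a b a b) - trace(a^-1 b^-1) = z^3 - 3*z
trace(a b a b a b a) = trace(a) trace(b a b a b a) - trace(b a b a b) = x*z^3 - y*z^2 - 2*x*z + y
next, trace(b a^3 b a b a) = trace(a) trace(a b a b a b a) - trace(a b a b a b) = x^2*z^3 - x*y*z^2 - 2*x^2*z - z^3 + x*y + 3*z
next, trace(a^-1 b a^3 b a b) = trace(b a^3 b a b) trace(a) - trace(b a^3 b a b a) = x^3*y*z^2 - x^4*z - x^2*y^2*z - x^2*z^3 + 4*x^2*z + z^3 - 3*z
and trace(a^-2 b a^3 b a b) = trace(a^-1 b a^3 b a b) trace(a) - trace(a^-1 b a^3 b a b a) = x^4*y*z^2 - x^5*z - x^3*y^2*z - x^3*z^3 - x^2*y*z^2 + 5*x^3*z + x*y^2*z + x*z^3 + y*z^2 - 5*x*z - y
trace(a b^-1 a^-2 b a^3 b) = trace(a^-2 b a^3 b a) trace(b) - trace(a^-2 b a^3 b a b) = -x^4*y*z^2 + x^5*z + 2*x^3*y^2*z + x^3*z^3 - x^4*y - x^2*y^3 - 5*x^3*z - x*y^2*z - x*z^3 + 4*x^2*y + 5*x*z - y
and trace(b^-1 a^-2 b a^3 b^-1 a) = trace(a b^-1 a^-2 b a^3) trace(b) - trace(a b^-1 a^-2 b a^3 b) = -x^5*y^2*z + x^6*y + x^4*y^3 + 2*x^4*y*z^2 - x^5*z - x^3*z^3 - 5*x^4*y - x^2*y^3 - 2*x^2*y*z^2 + 5*x^3*z + x*y^2*z + x*z^3 + 5*x^2*y - 5*x*z - y
and trace(a b^-1 a^-1 b^-1 a^-2 b a^2) = trace(b^-1 a^-2 b a^3 b^-1) trace(a) - trace(b^-1 a^-2 b a^3 b^-1 a) = -x^4*y*z^2 + x^5*z + x^3*y^2*z + x^3*z^3 + x^2*y*z^2 - 5*x^3*z - x*y^2*z - x*z^3 + 4*x*z + y
trace(a b a b^-1) = trace(a b a) trace(b) - trace(a b a b) = x*y*z - y^2 - z^2 + 2
next, trace(b a b a^2 b) = trace(a) trace(b^2 a b a) - trace(b^2 a b) = x*y*z^2 - x^2*z - y^2*z + z
trace(a b a^2 b a) = trace(a) trace(b a^2 b a) - trace(b a^2 b) = x^2*z^2 - 2*x*y*z + y^2 - 2
next, trace(b a b a^2 b a b) = trace(b) trace(a b a^2 b a b) - trace(a b a^2 b a) = x*y*z^3 - x^2*z^2 - y^2*z^2 + 2
trace(b a b a b a b a) = trace(a b a b) trace(a b a b) - trace(1) = z^4 - 4*z^2 + 2
next, trace(b a b a b a b) = trace(b) trace(a b a b a b) - trace(a b a b a) = y*z^3 - x*z^2 - 2*y*z + x
trace(b a b a^2 b a b a) = trace(a) trace(b a b a b a b a) - trace(b a b a b a b) = x*z^4 - y*z^3 - 3*x*z^2 + 2*y*z + x
trace(a^-1 b a b a^2 b a b) = trace(b a b a^2 b a b) trace(a) - trace(b a b a^2 b a b a) = x^2*y*z^3 - x^3*z^2 - x*y^2*z^2 - x*z^4 + y*z^3 + 3*x*z^2 - 2*y*z + x
next, trace(a b a^2 b a b^-1 a^-1 b) = trace(a^-1 b a b a^2 b a) trace(b) - trace(a^-1 b a b a^2 b a b) = -x^2*y*z^3 + x^3*z^2 + 2*x*y^2*z^2 + x*z^4 - x^2*y*z - y^3*z - y*z^3 - 3*x*z^2 + 3*y*z - x
next, trace(b a^2 b a b^-1 a^-1 b^-1 a) = trace(a b a^2 b a b^-1 a^-1) trace(b) - trace(a b a^2 b a b^-1 a^-1 b) = x^2*y*z^3 - x^3*z^2 - 2*x*y^2*z^2 - x*z^4 + 2*x^2*y*z + y^3*z + y*z^3 - x*y^2 + 3*x*z^2 - 4*y*z + x
trace(b a^2 b a b^-1 a^-1 b^-1 a^-1) = trace(b a^2 b a b^-1 a^-1 b^-1) trace(a) - trace(b a^2 b a b^-1 a^-1 b^-1 a) = -x^2*y*z^3 + x^3*z^2 + 2*x*y^2*z^2 + x*z^4 - x^2*y*z - y^3*z - y*z^3 - 4*x*z^2 + 4*y*z + x
and trace(a b^-1 a^-1 b^-1 a^-2 b a^2 b) = trace(b a^2 b a b^-1 a^-1 b^-1 a^-1) trace(a) - trace(b a^2 b a b^-1 a^-1 b^-1) = -x^3*y*z^3 + x^4*z^2 + 2*x^2*y^2*z^2 + x^2*z^4 - x^3*y*z - x*y^3*z - x*y*z^3 - 4*x^2*z^2 + 3*x*y*z + x^2 + y^2 + z^2 - 2
next, trace(a b^-1 a b^-1 a^-1 b^-1 a^-2 b a) = trace(a b^-1 a^-1 b^-1 a^-2 b a^2) trace(b) - trace(a b^-1 a^-1 b^-1 a^-2 b a^2 b) = -x^4*y^2*z^2 + x^5*y*z + x^3*y^3*z + 2*x^3*y*z^3 - x^4*z^2 - x^2*y^2*z^2 - x^2*z^4 - 4*x^3*y*z + 4*x^2*z^2 + x*y*z - x^2 - z^2 + 2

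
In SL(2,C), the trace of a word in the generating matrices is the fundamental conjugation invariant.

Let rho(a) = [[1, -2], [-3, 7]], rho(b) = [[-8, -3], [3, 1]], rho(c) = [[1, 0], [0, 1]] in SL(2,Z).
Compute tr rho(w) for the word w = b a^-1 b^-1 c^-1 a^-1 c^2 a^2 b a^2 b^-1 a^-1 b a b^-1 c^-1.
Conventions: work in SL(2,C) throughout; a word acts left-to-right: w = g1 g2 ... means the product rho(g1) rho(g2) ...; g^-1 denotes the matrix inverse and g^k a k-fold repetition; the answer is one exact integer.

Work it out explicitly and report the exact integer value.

62

rho(b) = [[-8, -3], [3, 1]]
... * rho(a^-1) = [[7, 2], [3, 1]]  ->  [[-65, -19], [24, 7]]
... * rho(b^-1) = [[1, 3], [-3, -8]]  ->  [[-8, -43], [3, 16]]
... * rho(c^-1) = [[1, 0], [0, 1]]  ->  [[-8, -43], [3, 16]]
... * rho(a^-1) = [[7, 2], [3, 1]]  ->  [[-185, -59], [69, 22]]
... * rho(c) = [[1, 0], [0, 1]]  ->  [[-185, -59], [69, 22]]
... * rho(c) = [[1, 0], [0, 1]]  ->  [[-185, -59], [69, 22]]
... * rho(a) = [[1, -2], [-3, 7]]  ->  [[-8, -43], [3, 16]]
... * rho(a) = [[1, -2], [-3, 7]]  ->  [[121, -285], [-45, 106]]
... * rho(b) = [[-8, -3], [3, 1]]  ->  [[-1823, -648], [678, 241]]
... * rho(a) = [[1, -2], [-3, 7]]  ->  [[121, -890], [-45, 331]]
... * rho(a) = [[1, -2], [-3, 7]]  ->  [[2791, -6472], [-1038, 2407]]
... * rho(b^-1) = [[1, 3], [-3, -8]]  ->  [[22207, 60149], [-8259, -22370]]
... * rho(a^-1) = [[7, 2], [3, 1]]  ->  [[335896, 104563], [-124923, -38888]]
... * rho(b) = [[-8, -3], [3, 1]]  ->  [[-2373479, -903125], [882720, 335881]]
... * rho(a) = [[1, -2], [-3, 7]]  ->  [[335896, -1574917], [-124923, 585727]]
... * rho(b^-1) = [[1, 3], [-3, -8]]  ->  [[5060647, 13607024], [-1882104, -5060585]]
... * rho(c^-1) = [[1, 0], [0, 1]]  ->  [[5060647, 13607024], [-1882104, -5060585]]
tr = 5060647 + -5060585 = 62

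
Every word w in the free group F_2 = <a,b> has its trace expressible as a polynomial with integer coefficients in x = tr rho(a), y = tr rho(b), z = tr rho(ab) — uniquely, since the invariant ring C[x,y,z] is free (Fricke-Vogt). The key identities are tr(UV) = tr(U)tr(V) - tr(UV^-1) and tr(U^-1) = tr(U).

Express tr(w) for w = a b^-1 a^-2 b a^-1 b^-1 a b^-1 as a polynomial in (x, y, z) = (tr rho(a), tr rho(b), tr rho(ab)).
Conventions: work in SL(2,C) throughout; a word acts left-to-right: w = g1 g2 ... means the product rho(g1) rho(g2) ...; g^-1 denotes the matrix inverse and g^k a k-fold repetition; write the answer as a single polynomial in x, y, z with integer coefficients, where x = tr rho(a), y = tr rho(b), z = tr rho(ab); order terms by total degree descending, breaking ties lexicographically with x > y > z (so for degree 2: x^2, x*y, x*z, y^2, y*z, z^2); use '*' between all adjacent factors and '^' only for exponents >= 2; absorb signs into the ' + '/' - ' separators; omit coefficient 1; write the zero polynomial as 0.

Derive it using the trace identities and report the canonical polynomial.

trace(b^-1) = trace(b) = y
trace(b a^2) = trace(a) * trace(b a) - trace(b) = x*z - y
trace(a^3 b) = trace(a) * trace(b a^2) - trace(b a) = x^2*z - x*y - z
trace(a^2) = trace(a) * trace(a) - trace(1) = x^2 - 2
trace(a^3) = trace(a) * trace(a^2) - trace(a) = x^3 - 3*x
trace(b a^3 b) = trace(b) * trace(a^3 b) - trace(a^3) = x^2*y*z - x^3 - x*y^2 - y*z + 3*x
trace(b a b a) = trace(a b) * trace(a b) - trace(1) = z^2 - 2
trace(b a b) = trace(b) * trace(a b) - trace(a) = y*z - x
trace(b a b a^2) = trace(a) * trace(b a b a) - trace(b a b) = x*z^2 - y*z - x
trace(b a^3 b a) = trace(a) * trace(b a b a^2) - trace(b a b a) = x^2*z^2 - x*y*z - x^2 - z^2 + 2
trace(a^-1 b a^3 b) = trace(b a^3 b) * trace(a) - trace(b a^3 b a) = x^3*y*z - x^4 - x^2*y^2 - x^2*z^2 + 4*x^2 + z^2 - 2
trace(a^-2 b a^3 b) = trace(a^-1 b a^3 b) * trace(a) - trace(a^-1 b a^3 b a) = x^4*y*z - x^5 - x^3*y^2 - x^3*z^2 - x^2*y*z + 5*x^3 + x*y^2 + x*z^2 + y*z - 5*x
trace(a^2 b^-1 a^-2 b a) = trace(a^-2 b a^3) * trace(b) - trace(a^-2 b a^3 b) = -x^4*y*z + x^5 + x^3*y^2 + x^3*z^2 + x^2*y*z - 5*x^3 - x*y^2 - x*z^2 + 5*x
trace(b a b a b a) = trace(b a) * trace(b a b a) - trace(b^-1 a^-1) = z^3 - 3*z
trace(b a b a b) = trace(b) * trace(a b a b) - trace(a b a) = y*z^2 - x*z - y
trace(a b a b a^2 b) = trace(a) * trace(b a b a b a) - trace(b a b a b) = x*z^3 - y*z^2 - 2*x*z + y
trace(b a b a^2 b^-1 a) = trace(a b a b a^2) * trace(b) - trace(a b a b a^2 b) = x^2*y*z^2 - x*y^2*z - x*z^3 - x^2*y + 2*x*z + y
trace(b a b a^2 b^-1 a^-1) = trace(b a b a^2 b^-1) * trace(a) - trace(b a b a^2 b^-1 a) = -x^2*y*z^2 + x^3*z + x*y^2*z + x*z^3 - 3*x*z - y
trace(a^2 b^-1 a^-2 b a b) = trace(b a b a^2 b^-1 a^-1) * trace(a) - trace(b a b a^2 b^-1) = -x^3*y*z^2 + x^4*z + x^2*y^2*z + x^2*z^3 - 4*x^2*z + z
trace(b^-1 a^2 b^-1 a^-2 b a) = trace(a^2 b^-1 a^-2 b a) * trace(b) - trace(a^2 b^-1 a^-2 b a b) = -x^4*y^2*z + x^5*y + x^3*y^3 + 2*x^3*y*z^2 - x^4*z - x^2*z^3 - 5*x^3*y - x*y^3 - x*y*z^2 + 4*x^2*z + 5*x*y - z
trace(a b^-1 a^-2 b a^-1 b^-1 a) = trace(b^-1 a^2 b^-1 a^-2 b) * trace(a) - trace(b^-1 a^2 b^-1 a^-2 b a) = x^4*y^2*z - x^5*y - x^3*y^3 - 2*x^3*y*z^2 + x^4*z + x^2*z^3 + 5*x^3*y + x*y^3 + x*y*z^2 - 4*x^2*z - 4*x*y + z
trace(b^2) = trace(b) * trace(b) - trace(1) = y^2 - 2
trace(b a^-1 b) = trace(b^2) * trace(a) - trace(b^2 a) = x*y^2 - y*z - x
trace(b^2 a b) = trace(b) * trace(b a b) - trace(b a) = y^2*z - x*y - z
trace(b a b a^-1 b) = trace(b^2 a b) * trace(a) - trace(b^2 a b a) = x*y^2*z - x^2*y - y*z^2 + y
trace(b a b a^-1 b a) = trace(b a b a b) * trace(a) - trace(b a b a b a) = x*y*z^2 - x^2*z - z^3 - x*y + 3*z
trace(a b a^-1 b a^-1 b) = trace(b a b a^-1 b) * trace(a) - trace(b a b a^-1 b a) = x^2*y^2*z - x^3*y - 2*x*y*z^2 + x^2*z + z^3 + 2*x*y - 3*z
trace(a^-1 b a^-1 b^-1 a b) = trace(a b a^-1 b a^-1) * trace(b) - trace(a b a^-1 b a^-1 b) = -x^2*y^2*z + x^3*y + x*y^3 + 2*x*y*z^2 - x^2*z - y^2*z - z^3 - 3*x*y + 3*z
trace(b a b a^-2 b) = trace(a^-1 b^2 a b) * trace(a) - trace(a^-1 b^2 a b a) = x^2*y^2*z - x^3*y - x*y*z^2 - y^2*z + 2*x*y + z
trace(b^2 a b a b) = trace(b) * trace(b a b a b) - trace(b a b a) = y^2*z^2 - x*y*z - y^2 - z^2 + 2
trace(b^2 a b a b a) = trace(b) * trace(a b a b a b) - trace(a b a b a) = y*z^3 - x*z^2 - 2*y*z + x
trace(b a b a b a^-1 b) = trace(b^2 a b a b) * trace(a) - trace(b^2 a b a b a) = x*y^2*z^2 - x^2*y*z - y*z^3 - x*y^2 + 2*y*z + x
trace(b a b a b a b a) = trace(b a) * trace(b a b a b a) - trace(b^-1 a^-1 b^-1 a^-1) = z^4 - 4*z^2 + 2
trace(b a b a b a^-1 b a) = trace(b a b a b a b) * trace(a) - trace(b a b a b a b a) = x*y*z^3 - x^2*z^2 - z^4 - 2*x*y*z + x^2 + 4*z^2 - 2
trace(a^-1 b a^-1 b a b a b) = trace(b a b a b a^-1 b) * trace(a) - trace(b a b a b a^-1 b a) = x^2*y^2*z^2 - x^3*y*z - 2*x*y*z^3 - x^2*y^2 + x^2*z^2 + z^4 + 4*x*y*z - 4*z^2 + 2
trace(b a^-1 b a b a b) = trace(b a b a b^2) * trace(a) - trace(b a b a b^2 a) = x*y^2*z^2 - x^2*y*z - y*z^3 - x*y^2 + 2*y*z + x
trace(a b a b a^-2 b a^-1 b) = trace(a^-1 b a^-1 b a b a b) * trace(a) - trace(a^-1 b a^-1 b a b a b a) = x^3*y^2*z^2 - x^4*y*z - 2*x^2*y*z^3 - x^3*y^2 + x^3*z^2 - x*y^2*z^2 + x*z^4 + 5*x^2*y*z + y*z^3 + x*y^2 - 4*x*z^2 - 2*y*z + x
trace(a^-2 b a^-1 b^-1 a b a b) = trace(a b a b a^-2 b a^-1) * trace(b) - trace(a b a b a^-2 b a^-1 b) = -x^3*y^2*z^2 + x^4*y*z + x^2*y^3*z + 2*x^2*y*z^3 - x^3*z^2 - x*z^4 - 5*x^2*y*z - y^3*z - y*z^3 + x*y^2 + 4*x*z^2 + 3*y*z - x
trace(a b^-1 a^-2 b a^-1 b^-1 a b) = trace(a^-2 b a^-1 b^-1 a b a) * trace(b) - trace(a^-2 b a^-1 b^-1 a b a b) = x^3*y^2*z^2 - x^4*y*z - 2*x^2*y^3*z - 2*x^2*y*z^3 + x^3*y^2 + x^3*z^2 + x*y^4 + 2*x*y^2*z^2 + x*z^4 + 4*x^2*y*z - 4*x*y^2 - 4*x*z^2 + x
trace(a b^-1 a^-2 b a^-1 b^-1 a b^-1) = trace(a b^-1 a^-2 b a^-1 b^-1 a) * trace(b) - trace(a b^-1 a^-2 b a^-1 b^-1 a b) = x^4*y^3*z - x^5*y^2 - x^3*y^4 - 3*x^3*y^2*z^2 + 2*x^4*y*z + 2*x^2*y^3*z + 3*x^2*y*z^3 + 4*x^3*y^2 - x^3*z^2 - x*y^2*z^2 - x*z^4 - 8*x^2*y*z + 4*x*z^2 + y*z - x

x^4*y^3*z - x^5*y^2 - x^3*y^4 - 3*x^3*y^2*z^2 + 2*x^4*y*z + 2*x^2*y^3*z + 3*x^2*y*z^3 + 4*x^3*y^2 - x^3*z^2 - x*y^2*z^2 - x*z^4 - 8*x^2*y*z + 4*x*z^2 + y*z - x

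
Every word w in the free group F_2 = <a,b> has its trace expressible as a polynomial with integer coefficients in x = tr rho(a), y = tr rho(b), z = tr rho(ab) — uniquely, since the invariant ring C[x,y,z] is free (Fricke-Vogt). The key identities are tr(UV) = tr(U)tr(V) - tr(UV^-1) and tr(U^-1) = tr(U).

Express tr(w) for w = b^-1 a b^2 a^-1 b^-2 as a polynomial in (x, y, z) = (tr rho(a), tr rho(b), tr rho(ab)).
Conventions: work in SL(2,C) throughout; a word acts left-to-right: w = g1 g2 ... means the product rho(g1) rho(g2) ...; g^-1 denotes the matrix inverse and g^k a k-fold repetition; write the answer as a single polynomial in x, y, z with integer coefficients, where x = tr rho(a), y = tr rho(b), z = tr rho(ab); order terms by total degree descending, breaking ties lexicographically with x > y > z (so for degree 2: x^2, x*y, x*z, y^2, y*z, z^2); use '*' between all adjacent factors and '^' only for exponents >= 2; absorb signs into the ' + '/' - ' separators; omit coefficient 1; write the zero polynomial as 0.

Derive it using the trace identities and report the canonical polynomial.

-x*y^4*z + x^2*y^3 + y^5 + y^3*z^2 + x*y^2*z - x^2*y - 5*y^3 - y*z^2 + 5*y

tr(b^2) = tr(b) tr(b) - tr(1) = y^2 - 2
next, tr(b a b) = tr(b) tr(a b) - tr(a) = y*z - x
and tr(b a b^2) = tr(b) tr(b a b) - tr(b a) = y^2*z - x*y - z
tr(a b a b) = tr(b a) tr(b a) - tr(1)   [split at repeated b] = z^2 - 2
tr(a b a) = tr(a) tr(b a) - tr(b) = x*z - y
and tr(b a b^2 a) = tr(b) tr(a b a b) - tr(a b a) = y*z^2 - x*z - y
next, tr(a b^2 a^-1 b) = tr(b a b^2) tr(a) - tr(b a b^2 a) = x*y^2*z - x^2*y - y*z^2 + y
tr(b^-1 a b^2 a^-1) = tr(a b^2 a^-1) tr(b) - tr(a b^2 a^-1 b) = -x*y^2*z + x^2*y + y^3 + y*z^2 - 3*y
tr(a b^2 a^-1 b^-2) = tr(b^-1 a b^2 a^-1) tr(b) - tr(b^-1 a b^2 a^-1 b) = -x*y^3*z + x^2*y^2 + y^4 + y^2*z^2 - 4*y^2 + 2
and tr(b^-1 a b^2 a^-1 b^-2) = tr(a b^2 a^-1 b^-2) tr(b) - tr(a b^2 a^-1 b^-1) = -x*y^4*z + x^2*y^3 + y^5 + y^3*z^2 + x*y^2*z - x^2*y - 5*y^3 - y*z^2 + 5*y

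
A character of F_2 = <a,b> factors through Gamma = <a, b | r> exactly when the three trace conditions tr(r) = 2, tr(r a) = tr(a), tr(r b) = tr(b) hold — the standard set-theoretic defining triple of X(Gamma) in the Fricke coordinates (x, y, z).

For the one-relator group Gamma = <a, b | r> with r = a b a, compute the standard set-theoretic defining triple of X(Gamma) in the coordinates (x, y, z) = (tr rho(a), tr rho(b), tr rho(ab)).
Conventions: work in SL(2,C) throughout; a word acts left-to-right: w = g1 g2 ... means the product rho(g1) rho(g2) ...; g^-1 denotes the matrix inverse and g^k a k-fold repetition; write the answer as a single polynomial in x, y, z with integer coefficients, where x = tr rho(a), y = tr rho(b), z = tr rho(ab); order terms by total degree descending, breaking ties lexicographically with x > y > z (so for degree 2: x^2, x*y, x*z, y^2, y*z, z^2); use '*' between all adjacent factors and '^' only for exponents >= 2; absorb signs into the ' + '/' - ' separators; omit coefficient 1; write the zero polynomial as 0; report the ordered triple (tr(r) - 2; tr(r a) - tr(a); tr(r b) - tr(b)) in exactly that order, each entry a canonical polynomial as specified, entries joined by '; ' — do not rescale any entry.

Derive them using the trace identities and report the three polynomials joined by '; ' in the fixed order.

trace(a b a) = trace(a) * trace(b a) - trace(b) = x*z - y
trace(a b a^2) = trace(a) * trace(a b a) - trace(a b) = x^2*z - x*y - z
trace(a b a b) = trace(a b) * trace(a b) - trace(1) = z^2 - 2
assemble the triple (trace(r) - 2; trace(r a) - x; trace(r b) - y)

x*z - y - 2; x^2*z - x*y - x - z; z^2 - y - 2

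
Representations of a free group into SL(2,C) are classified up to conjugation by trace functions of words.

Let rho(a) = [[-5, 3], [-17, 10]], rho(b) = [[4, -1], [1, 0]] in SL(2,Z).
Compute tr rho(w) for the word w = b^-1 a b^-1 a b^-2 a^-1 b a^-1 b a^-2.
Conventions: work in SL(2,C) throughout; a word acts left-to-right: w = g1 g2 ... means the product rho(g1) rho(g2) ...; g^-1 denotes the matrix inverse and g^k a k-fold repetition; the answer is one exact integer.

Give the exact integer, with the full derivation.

-5905239

rho(b^-1) = [[0, 1], [-1, 4]]
... * rho(a) = [[-5, 3], [-17, 10]]  ->  [[-17, 10], [-63, 37]]
... * rho(b^-1) = [[0, 1], [-1, 4]]  ->  [[-10, 23], [-37, 85]]
... * rho(a) = [[-5, 3], [-17, 10]]  ->  [[-341, 200], [-1260, 739]]
... * rho(b^-1) = [[0, 1], [-1, 4]]  ->  [[-200, 459], [-739, 1696]]
... * rho(b^-1) = [[0, 1], [-1, 4]]  ->  [[-459, 1636], [-1696, 6045]]
... * rho(a^-1) = [[10, -3], [17, -5]]  ->  [[23222, -6803], [85805, -25137]]
... * rho(b) = [[4, -1], [1, 0]]  ->  [[86085, -23222], [318083, -85805]]
... * rho(a^-1) = [[10, -3], [17, -5]]  ->  [[466076, -142145], [1722145, -525224]]
... * rho(b) = [[4, -1], [1, 0]]  ->  [[1722159, -466076], [6363356, -1722145]]
... * rho(a^-1) = [[10, -3], [17, -5]]  ->  [[9298298, -2836097], [34357095, -10479343]]
... * rho(a^-1) = [[10, -3], [17, -5]]  ->  [[44769331, -13714409], [165422119, -50674570]]
tr = 44769331 + -50674570 = -5905239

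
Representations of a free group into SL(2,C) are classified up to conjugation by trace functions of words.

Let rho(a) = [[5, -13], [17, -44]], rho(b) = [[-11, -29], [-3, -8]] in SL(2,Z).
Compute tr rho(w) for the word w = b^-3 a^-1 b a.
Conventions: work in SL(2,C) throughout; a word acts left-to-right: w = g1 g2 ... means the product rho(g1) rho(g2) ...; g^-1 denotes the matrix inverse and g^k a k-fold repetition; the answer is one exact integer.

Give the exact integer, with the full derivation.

rho(b^-1) = [[-8, 29], [3, -11]]
... * rho(b^-1) = [[-8, 29], [3, -11]]  ->  [[151, -551], [-57, 208]]
... * rho(b^-1) = [[-8, 29], [3, -11]]  ->  [[-2861, 10440], [1080, -3941]]
... * rho(a^-1) = [[-44, 13], [-17, 5]]  ->  [[-51596, 15007], [19477, -5665]]
... * rho(b) = [[-11, -29], [-3, -8]]  ->  [[522535, 1376228], [-197252, -519513]]
... * rho(a) = [[5, -13], [17, -44]]  ->  [[26008551, -67346987], [-9817981, 25422848]]
tr = 26008551 + 25422848 = 51431399

51431399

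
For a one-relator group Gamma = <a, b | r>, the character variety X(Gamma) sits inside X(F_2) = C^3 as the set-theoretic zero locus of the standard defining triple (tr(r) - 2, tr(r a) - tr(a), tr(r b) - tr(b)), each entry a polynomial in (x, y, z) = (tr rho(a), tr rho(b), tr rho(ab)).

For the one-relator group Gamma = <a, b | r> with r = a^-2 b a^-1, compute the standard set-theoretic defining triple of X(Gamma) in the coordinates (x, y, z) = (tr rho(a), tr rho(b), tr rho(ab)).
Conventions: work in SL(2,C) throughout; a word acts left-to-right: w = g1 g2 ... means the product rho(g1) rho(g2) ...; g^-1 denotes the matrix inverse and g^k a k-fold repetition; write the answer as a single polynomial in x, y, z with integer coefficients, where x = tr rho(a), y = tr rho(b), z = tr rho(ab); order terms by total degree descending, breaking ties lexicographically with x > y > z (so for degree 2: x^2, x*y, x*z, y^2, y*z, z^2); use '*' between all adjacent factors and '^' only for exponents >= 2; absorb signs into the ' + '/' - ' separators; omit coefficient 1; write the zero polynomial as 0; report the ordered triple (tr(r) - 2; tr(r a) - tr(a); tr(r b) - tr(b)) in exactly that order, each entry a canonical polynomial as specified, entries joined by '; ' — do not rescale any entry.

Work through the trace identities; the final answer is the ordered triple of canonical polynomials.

next, trace(b a^-1) = trace(b)*trace(a) - trace(b a)   [inverse elimination on a] = x*y - z
trace(a^-2 b) = trace(b a^-1)*trace(a) - trace(b)   [inverse elimination on a] = x^2*y - x*z - y
and trace(a^-2 b a^-1) = trace(a^-2 b)*trace(a) - trace(a^-2 b a)   [inverse elimination on a] = x^3*y - x^2*z - 2*x*y + z
and trace(b^2) = trace(b)*trace(b) - trace(1) = y^2 - 2
trace(b^2 a) = trace(b)*trace(a b) - trace(a) = y*z - x
next, trace(b a^-1 b) = trace(b^2)*trace(a) - trace(b^2 a) = x*y^2 - y*z - x
and trace(b a b a) = trace(b a)*trace(b a) - trace(1)   [split at repeated b] = z^2 - 2
trace(b a^-1 b a) = trace(b a b)*trace(a) - trace(b a b a) = x*y*z - x^2 - z^2 + 2
trace(a^-1 b a^-1 b) = trace(b a^-1 b)*trace(a) - trace(b a^-1 b a) = x^2*y^2 - 2*x*y*z + z^2 - 2
trace(a^-2 b a^-1 b) = trace(a^-1 b a^-1 b)*trace(a) - trace(a^-1 b a^-1 b a) = x^3*y^2 - 2*x^2*y*z - x*y^2 + x*z^2 + y*z - x
assemble the triple (trace(r) - 2; trace(r a) - x; trace(r b) - y)

x^3*y - x^2*z - 2*x*y + z - 2; x^2*y - x*z - x - y; x^3*y^2 - 2*x^2*y*z - x*y^2 + x*z^2 + y*z - x - y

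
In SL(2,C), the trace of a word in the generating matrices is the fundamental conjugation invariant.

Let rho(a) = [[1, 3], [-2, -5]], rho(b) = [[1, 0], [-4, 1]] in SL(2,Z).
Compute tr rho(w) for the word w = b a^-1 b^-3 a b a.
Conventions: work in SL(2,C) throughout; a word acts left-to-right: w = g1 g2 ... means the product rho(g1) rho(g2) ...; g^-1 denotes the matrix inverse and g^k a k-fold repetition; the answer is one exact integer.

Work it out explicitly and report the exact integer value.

-6904

rho(b) = [[1, 0], [-4, 1]]
... * rho(a^-1) = [[-5, -3], [2, 1]]  ->  [[-5, -3], [22, 13]]
... * rho(b^-1) = [[1, 0], [4, 1]]  ->  [[-17, -3], [74, 13]]
... * rho(b^-1) = [[1, 0], [4, 1]]  ->  [[-29, -3], [126, 13]]
... * rho(b^-1) = [[1, 0], [4, 1]]  ->  [[-41, -3], [178, 13]]
... * rho(a) = [[1, 3], [-2, -5]]  ->  [[-35, -108], [152, 469]]
... * rho(b) = [[1, 0], [-4, 1]]  ->  [[397, -108], [-1724, 469]]
... * rho(a) = [[1, 3], [-2, -5]]  ->  [[613, 1731], [-2662, -7517]]
tr = 613 + -7517 = -6904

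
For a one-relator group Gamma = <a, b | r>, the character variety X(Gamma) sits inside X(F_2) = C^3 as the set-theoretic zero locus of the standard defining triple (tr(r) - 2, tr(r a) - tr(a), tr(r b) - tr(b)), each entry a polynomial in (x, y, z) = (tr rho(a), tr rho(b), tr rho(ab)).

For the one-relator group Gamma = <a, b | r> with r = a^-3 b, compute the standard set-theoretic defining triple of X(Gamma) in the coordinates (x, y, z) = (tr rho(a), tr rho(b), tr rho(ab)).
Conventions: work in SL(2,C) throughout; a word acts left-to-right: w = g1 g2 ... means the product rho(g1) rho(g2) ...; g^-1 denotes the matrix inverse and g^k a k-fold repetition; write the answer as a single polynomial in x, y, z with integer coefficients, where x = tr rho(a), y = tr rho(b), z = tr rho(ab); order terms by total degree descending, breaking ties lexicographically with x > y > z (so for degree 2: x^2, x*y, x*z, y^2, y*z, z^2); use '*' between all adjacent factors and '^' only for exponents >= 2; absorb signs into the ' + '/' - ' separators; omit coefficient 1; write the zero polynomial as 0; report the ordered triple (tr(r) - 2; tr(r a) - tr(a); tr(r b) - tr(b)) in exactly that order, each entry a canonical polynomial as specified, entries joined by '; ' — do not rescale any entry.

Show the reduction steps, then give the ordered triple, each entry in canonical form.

use: trace(b a^-1) = trace(b) trace(a) - trace(b a) = x*y - z
apply: trace(a^-2 b) = trace(b a^-1) trace(a) - trace(b) = x^2*y - x*z - y
trace(a^-3 b) = trace(a^-2 b) trace(a) - trace(a^-2 b a) = x^3*y - x^2*z - 2*x*y + z
apply: trace(b^2) = trace(b) trace(b) - trace(1)   [square of b] = y^2 - 2
use: trace(b^2 a) = trace(b) trace(a b) - trace(a)   [square of b] = y*z - x
trace(b^2 a^-1) = trace(b^2) trace(a) - trace(b^2 a)   [inverse elimination on a] = x*y^2 - y*z - x
use: trace(b^2 a^-2) = trace(b^2 a^-1) trace(a) - trace(b^2)   [inverse elimination on a] = x^2*y^2 - x*y*z - x^2 - y^2 + 2
trace(a^-3 b^2) = trace(b^2 a^-2) trace(a) - trace(b^2 a^-1)   [inverse elimination on a] = x^3*y^2 - x^2*y*z - x^3 - 2*x*y^2 + y*z + 3*x
assemble the triple (trace(r) - 2; trace(r a) - x; trace(r b) - y)

x^3*y - x^2*z - 2*x*y + z - 2; x^2*y - x*z - x - y; x^3*y^2 - x^2*y*z - x^3 - 2*x*y^2 + y*z + 3*x - y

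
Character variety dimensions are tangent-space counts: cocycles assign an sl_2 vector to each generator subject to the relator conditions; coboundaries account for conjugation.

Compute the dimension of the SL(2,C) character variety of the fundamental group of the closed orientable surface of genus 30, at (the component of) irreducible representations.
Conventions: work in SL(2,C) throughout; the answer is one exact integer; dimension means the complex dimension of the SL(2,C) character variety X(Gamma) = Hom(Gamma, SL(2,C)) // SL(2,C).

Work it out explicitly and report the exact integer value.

174

Gamma = pi_1(Sigma_30) = < a_1, b_1, ..., a_30, b_30 | prod [a_i, b_i] > has 2g = 60 generators and 1 relator.
A cocycle assigns one sl_2 vector per generator subject to the relator condition d_2(z) = 0: dim of the unconstrained space is 3*2g = 180.
H^2 = coker(d_2) is dual to H^0 = 0 at irreducible rho (Poincare duality), so d_2 is onto: dim Z^1 = 177.
Coboundaries contribute dim B^1 = 3 (injective at irreducible rho).
dim H^1 = 177 - 3 = 174 = dim X.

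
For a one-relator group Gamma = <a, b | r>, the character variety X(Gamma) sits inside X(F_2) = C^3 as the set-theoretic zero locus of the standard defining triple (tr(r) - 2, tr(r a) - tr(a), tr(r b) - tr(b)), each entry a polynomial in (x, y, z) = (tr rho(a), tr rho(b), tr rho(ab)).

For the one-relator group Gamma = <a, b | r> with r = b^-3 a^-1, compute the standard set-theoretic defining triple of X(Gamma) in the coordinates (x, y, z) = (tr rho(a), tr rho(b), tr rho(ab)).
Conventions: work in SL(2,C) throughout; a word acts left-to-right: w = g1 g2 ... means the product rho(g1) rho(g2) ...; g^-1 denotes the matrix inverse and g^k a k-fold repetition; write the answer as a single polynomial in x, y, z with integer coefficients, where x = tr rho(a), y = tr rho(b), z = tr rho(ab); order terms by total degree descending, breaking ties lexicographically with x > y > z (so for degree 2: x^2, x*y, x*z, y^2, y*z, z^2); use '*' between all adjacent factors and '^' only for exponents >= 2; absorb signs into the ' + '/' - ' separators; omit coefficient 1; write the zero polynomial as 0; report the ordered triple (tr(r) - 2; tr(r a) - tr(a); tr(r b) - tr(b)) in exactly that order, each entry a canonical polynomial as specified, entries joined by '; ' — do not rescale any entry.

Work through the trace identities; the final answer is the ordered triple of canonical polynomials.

tr(a^-1) = tr(a) = x
tr(a^-1 b) = tr(b) tr(a) - tr(b a) = x*y - z
apply: tr(b^-1 a^-1) = tr(a^-1) tr(b) - tr(a^-1 b) = z
apply: tr(a^-1 b^-2) = tr(b^-1 a^-1) tr(b) - tr(b^-1 a^-1 b) = y*z - x
use: tr(b^-3 a^-1) = tr(a^-1 b^-2) tr(b) - tr(a^-1 b^-1) = y^2*z - x*y - z
apply: tr(b^-2) = tr(b^-1) tr(b) - tr(1)  (eliminate b^-1) = y^2 - 2
tr(b^-3) = tr(b^-2) tr(b) - tr(b^-1)  (eliminate b^-1) = y^3 - 3*y
assemble the triple (tr(r) - 2; tr(r a) - x; tr(r b) - y)

y^2*z - x*y - z - 2; y^3 - x - 3*y; y*z - x - y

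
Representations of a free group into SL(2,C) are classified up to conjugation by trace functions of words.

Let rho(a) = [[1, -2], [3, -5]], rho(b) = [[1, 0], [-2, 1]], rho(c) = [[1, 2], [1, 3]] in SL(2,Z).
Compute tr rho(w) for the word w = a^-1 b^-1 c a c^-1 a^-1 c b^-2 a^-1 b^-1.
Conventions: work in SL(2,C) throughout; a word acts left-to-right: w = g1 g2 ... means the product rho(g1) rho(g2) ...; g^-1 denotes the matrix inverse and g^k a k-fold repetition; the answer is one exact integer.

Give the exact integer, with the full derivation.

rho(a^-1) = [[-5, 2], [-3, 1]]
... * rho(b^-1) = [[1, 0], [2, 1]]  ->  [[-1, 2], [-1, 1]]
... * rho(c) = [[1, 2], [1, 3]]  ->  [[1, 4], [0, 1]]
... * rho(a) = [[1, -2], [3, -5]]  ->  [[13, -22], [3, -5]]
... * rho(c^-1) = [[3, -2], [-1, 1]]  ->  [[61, -48], [14, -11]]
... * rho(a^-1) = [[-5, 2], [-3, 1]]  ->  [[-161, 74], [-37, 17]]
... * rho(c) = [[1, 2], [1, 3]]  ->  [[-87, -100], [-20, -23]]
... * rho(b^-1) = [[1, 0], [2, 1]]  ->  [[-287, -100], [-66, -23]]
... * rho(b^-1) = [[1, 0], [2, 1]]  ->  [[-487, -100], [-112, -23]]
... * rho(a^-1) = [[-5, 2], [-3, 1]]  ->  [[2735, -1074], [629, -247]]
... * rho(b^-1) = [[1, 0], [2, 1]]  ->  [[587, -1074], [135, -247]]
tr = 587 + -247 = 340

340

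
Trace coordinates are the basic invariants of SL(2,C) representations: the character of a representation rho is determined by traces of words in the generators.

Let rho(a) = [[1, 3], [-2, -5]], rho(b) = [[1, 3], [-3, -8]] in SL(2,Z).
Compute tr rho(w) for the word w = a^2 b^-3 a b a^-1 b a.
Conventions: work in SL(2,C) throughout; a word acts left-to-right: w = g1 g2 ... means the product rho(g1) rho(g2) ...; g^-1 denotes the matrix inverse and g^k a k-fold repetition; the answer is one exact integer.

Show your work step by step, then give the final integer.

-9430

rho(a) = [[1, 3], [-2, -5]]
... * rho(a) = [[1, 3], [-2, -5]]  ->  [[-5, -12], [8, 19]]
... * rho(b^-1) = [[-8, -3], [3, 1]]  ->  [[4, 3], [-7, -5]]
... * rho(b^-1) = [[-8, -3], [3, 1]]  ->  [[-23, -9], [41, 16]]
... * rho(b^-1) = [[-8, -3], [3, 1]]  ->  [[157, 60], [-280, -107]]
... * rho(a) = [[1, 3], [-2, -5]]  ->  [[37, 171], [-66, -305]]
... * rho(b) = [[1, 3], [-3, -8]]  ->  [[-476, -1257], [849, 2242]]
... * rho(a^-1) = [[-5, -3], [2, 1]]  ->  [[-134, 171], [239, -305]]
... * rho(b) = [[1, 3], [-3, -8]]  ->  [[-647, -1770], [1154, 3157]]
... * rho(a) = [[1, 3], [-2, -5]]  ->  [[2893, 6909], [-5160, -12323]]
tr = 2893 + -12323 = -9430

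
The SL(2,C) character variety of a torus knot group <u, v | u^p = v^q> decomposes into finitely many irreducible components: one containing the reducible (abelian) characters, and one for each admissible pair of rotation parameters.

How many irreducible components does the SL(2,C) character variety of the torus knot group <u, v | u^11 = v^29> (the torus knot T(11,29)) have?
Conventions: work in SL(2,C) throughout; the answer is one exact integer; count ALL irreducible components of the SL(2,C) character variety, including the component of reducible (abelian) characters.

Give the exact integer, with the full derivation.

141

In the torus knot group T(11,29), u^11 = v^29 is central, so an irreducible representation sends it to +I or -I (Schur).
This locks tr(u) to 2*cos(pi*alpha/11), alpha in 1..10, and tr(v) to 2*cos(pi*beta/29), beta in 1..28, on each component of irreducible characters.
u^11 = (-1)^alpha I and v^29 = (-1)^beta I must agree, so alpha and beta have equal parity.
Counting: 5 odd alphas x 14 odd betas + 5 even alphas x 14 even betas = 70 + 70 = 140.
Total: 140 irreducible-character components + 1 reducible (abelian) component = 141.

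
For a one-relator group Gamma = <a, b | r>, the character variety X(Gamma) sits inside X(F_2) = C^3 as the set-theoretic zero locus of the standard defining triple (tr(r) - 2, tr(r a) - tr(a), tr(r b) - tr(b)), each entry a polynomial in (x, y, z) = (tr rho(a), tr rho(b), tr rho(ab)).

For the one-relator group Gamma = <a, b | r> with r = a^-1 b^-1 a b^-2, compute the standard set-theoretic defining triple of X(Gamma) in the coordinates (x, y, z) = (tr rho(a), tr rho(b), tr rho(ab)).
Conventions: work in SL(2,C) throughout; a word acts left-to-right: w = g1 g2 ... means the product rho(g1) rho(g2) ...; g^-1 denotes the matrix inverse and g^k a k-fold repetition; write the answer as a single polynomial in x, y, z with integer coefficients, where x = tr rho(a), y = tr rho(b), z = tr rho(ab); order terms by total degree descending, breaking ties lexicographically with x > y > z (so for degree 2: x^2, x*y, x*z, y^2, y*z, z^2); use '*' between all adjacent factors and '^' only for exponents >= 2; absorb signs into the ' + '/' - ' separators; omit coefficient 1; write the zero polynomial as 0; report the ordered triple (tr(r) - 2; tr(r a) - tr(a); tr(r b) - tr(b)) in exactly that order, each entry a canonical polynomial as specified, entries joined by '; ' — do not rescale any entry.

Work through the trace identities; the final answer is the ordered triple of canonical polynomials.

and tr(b^-1 a) = tr(a)*tr(b) - tr(a b) = x*y - z
tr(b^-1 a b^-1) = tr(b^-1 a)*tr(b) - tr(b^-1 a b) = x*y^2 - y*z - x
next, tr(a^2) = tr(a)*tr(a) - tr(1) = x^2 - 2
next, tr(a^2 b) = tr(a)*tr(b a) - tr(b) = x*z - y
tr(a b^-1 a) = tr(a^2)*tr(b) - tr(a^2 b) = x^2*y - x*z - y
and tr(a b a b) = tr(b a)*tr(b a) - tr(1)   [split at repeated b] = z^2 - 2
tr(a b^-1 a b) = tr(a b a)*tr(b) - tr(a b a b) = x*y*z - y^2 - z^2 + 2
and tr(b^-1 a b^-1 a) = tr(a b^-1 a)*tr(b) - tr(a b^-1 a b) = x^2*y^2 - 2*x*y*z + z^2 - 2
tr(a^-1 b^-1 a b^-1) = tr(b^-1 a b^-1)*tr(a) - tr(b^-1 a b^-1 a) = x*y*z - x^2 - z^2 + 2
next, tr(a^-1 b^-1 a b^-2) = tr(a^-1 b^-1 a b^-1)*tr(b) - tr(a^-1 b^-1 a) = x*y^2*z - x^2*y - y*z^2 + y
and tr(b^-1 a b^-2) = tr(b^-1 a b^-1)*tr(b) - tr(b^-1 a) = x*y^3 - y^2*z - 2*x*y + z
assemble the triple (tr(r) - 2; tr(r a) - x; tr(r b) - y)

x*y^2*z - x^2*y - y*z^2 + y - 2; x*y^3 - y^2*z - 2*x*y - x + z; x*y*z - x^2 - z^2 - y + 2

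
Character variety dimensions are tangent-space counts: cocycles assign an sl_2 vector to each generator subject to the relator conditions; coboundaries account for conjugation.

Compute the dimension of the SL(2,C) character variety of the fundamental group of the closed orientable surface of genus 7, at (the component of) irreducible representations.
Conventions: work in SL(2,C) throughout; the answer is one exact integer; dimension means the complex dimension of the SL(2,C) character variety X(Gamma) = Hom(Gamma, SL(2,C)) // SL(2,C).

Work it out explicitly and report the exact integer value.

pi_1 of the closed genus-7 surface has 14 generators bound by the single product-of-commutators relator.
Before the relator condition, cocycle space has dim 3*14 = 42.
At an irreducible rho, H^2 = coker(d_2) vanishes (Poincare duality: H^2 is dual to H^0 = invariants = 0), so d_2 is surjective onto sl_2 and dim Z^1 = 42 - 3 = 39.
As always at irreducible rho, dim B^1 = 3.
dim H^1 = 39 - 3 = 36 = dim X.

36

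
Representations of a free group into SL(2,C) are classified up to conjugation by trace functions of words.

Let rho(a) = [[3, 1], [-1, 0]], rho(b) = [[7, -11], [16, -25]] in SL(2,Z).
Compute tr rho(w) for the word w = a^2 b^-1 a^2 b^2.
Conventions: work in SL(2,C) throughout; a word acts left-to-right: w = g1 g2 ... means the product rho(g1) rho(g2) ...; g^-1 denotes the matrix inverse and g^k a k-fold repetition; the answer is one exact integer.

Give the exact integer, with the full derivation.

rho(a) = [[3, 1], [-1, 0]]
... * rho(a) = [[3, 1], [-1, 0]]  ->  [[8, 3], [-3, -1]]
... * rho(b^-1) = [[-25, 11], [-16, 7]]  ->  [[-248, 109], [91, -40]]
... * rho(a) = [[3, 1], [-1, 0]]  ->  [[-853, -248], [313, 91]]
... * rho(a) = [[3, 1], [-1, 0]]  ->  [[-2311, -853], [848, 313]]
... * rho(b) = [[7, -11], [16, -25]]  ->  [[-29825, 46746], [10944, -17153]]
... * rho(b) = [[7, -11], [16, -25]]  ->  [[539161, -840575], [-197840, 308441]]
tr = 539161 + 308441 = 847602

847602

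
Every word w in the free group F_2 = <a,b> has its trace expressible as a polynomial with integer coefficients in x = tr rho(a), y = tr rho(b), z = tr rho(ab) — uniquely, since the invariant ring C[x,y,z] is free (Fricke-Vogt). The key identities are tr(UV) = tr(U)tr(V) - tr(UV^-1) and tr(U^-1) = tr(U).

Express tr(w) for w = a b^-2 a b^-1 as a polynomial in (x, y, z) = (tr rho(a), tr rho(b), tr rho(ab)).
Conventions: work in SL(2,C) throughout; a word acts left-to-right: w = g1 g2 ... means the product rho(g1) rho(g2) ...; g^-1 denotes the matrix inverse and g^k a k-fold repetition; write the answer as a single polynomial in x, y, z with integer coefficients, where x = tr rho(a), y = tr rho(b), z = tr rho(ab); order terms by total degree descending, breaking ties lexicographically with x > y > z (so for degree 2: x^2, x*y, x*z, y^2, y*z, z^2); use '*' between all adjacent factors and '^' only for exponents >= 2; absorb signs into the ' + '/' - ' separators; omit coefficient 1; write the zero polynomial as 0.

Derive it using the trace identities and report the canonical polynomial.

x^2*y^3 - 2*x*y^2*z - x^2*y + y*z^2 + x*z - y

reduce: tr(a^2) = tr(a) * tr(a) - tr(1) = x^2 - 2
tr(a^2 b) = tr(a) * tr(b a) - tr(b) = x*z - y
tr(a b^-1 a) = tr(a^2) * tr(b) - tr(a^2 b) = x^2*y - x*z - y
tr(a b a b) = tr(a b) * tr(a b) - tr(1) = z^2 - 2
so tr(a b^-1 a b) = tr(a b a) * tr(b) - tr(a b a b) = x*y*z - y^2 - z^2 + 2
tr(b^-1 a b^-1 a) = tr(a b^-1 a) * tr(b) - tr(a b^-1 a b) = x^2*y^2 - 2*x*y*z + z^2 - 2
tr(a b^-2 a b^-1) = tr(b^-1 a b^-1 a) * tr(b) - tr(b^-1 a b^-1 a b) = x^2*y^3 - 2*x*y^2*z - x^2*y + y*z^2 + x*z - y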